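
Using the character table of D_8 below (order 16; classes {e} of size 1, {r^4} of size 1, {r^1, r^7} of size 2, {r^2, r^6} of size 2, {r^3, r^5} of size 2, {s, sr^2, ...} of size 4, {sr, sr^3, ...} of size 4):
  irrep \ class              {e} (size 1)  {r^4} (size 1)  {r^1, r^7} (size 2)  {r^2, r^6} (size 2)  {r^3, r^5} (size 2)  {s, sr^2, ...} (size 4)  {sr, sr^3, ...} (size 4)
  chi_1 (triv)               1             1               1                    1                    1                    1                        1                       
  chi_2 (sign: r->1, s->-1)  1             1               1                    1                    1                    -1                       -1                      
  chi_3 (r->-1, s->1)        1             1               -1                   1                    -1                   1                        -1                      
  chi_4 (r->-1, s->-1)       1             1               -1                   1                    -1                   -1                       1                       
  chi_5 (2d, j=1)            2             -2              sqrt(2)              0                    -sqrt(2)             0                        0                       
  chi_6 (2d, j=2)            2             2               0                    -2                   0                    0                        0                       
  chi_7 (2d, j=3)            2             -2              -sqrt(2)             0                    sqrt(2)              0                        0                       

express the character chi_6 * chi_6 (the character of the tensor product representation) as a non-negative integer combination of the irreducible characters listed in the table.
chi_6 tensor chi_6 = chi_1 + chi_2 + chi_3 + chi_4 (all other irreducibles have multiplicity 0).

Reasoning: The character of a tensor product is the pointwise product (chi_6 * chi_6)(C) = chi_6(C) * chi_6(C):
  {e}: (2)*(2), {r^4}: (2)*(2), {r^1, r^7}: (0)*(0), {r^2, r^6}: (-2)*(-2), {r^3, r^5}: (0)*(0), {s, sr^2, ...}: (0)*(0), {sr, sr^3, ...}: (0)*(0)
so (chi_6 * chi_6) takes values
  {e} -> 4, {r^4} -> 4, {r^1, r^7} -> 0, {r^2, r^6} -> 4, {r^3, r^5} -> 0, {s, sr^2, ...} -> 0, {sr, sr^3, ...} -> 0.
Now take the inner product of this character with each irreducible chi from the table, <chi_6*chi_6, chi> = (1/16) sum_C |C| (chi_6*chi_6)(C) conj(chi(C)):
  <chi_6*chi_6, chi_1> = (1/16)[1*(4)*conj(1) + 1*(4)*conj(1) + 2*(0)*conj(1) + 2*(4)*conj(1) + 2*(0)*conj(1) + 4*(0)*conj(1) + 4*(0)*conj(1)]
      = (1/16)[(4) + (4) + (0) + (8) + (0) + (0) + (0)] = 16/16 = 1
  <chi_6*chi_6, chi_2> = (1/16)[1*(4)*conj(1) + 1*(4)*conj(1) + 2*(0)*conj(1) + 2*(4)*conj(1) + 2*(0)*conj(1) + 4*(0)*conj(-1) + 4*(0)*conj(-1)]
      = (1/16)[(4) + (4) + (0) + (8) + (0) + (0) + (0)] = 16/16 = 1
  <chi_6*chi_6, chi_3> = (1/16)[1*(4)*conj(1) + 1*(4)*conj(1) + 2*(0)*conj(-1) + 2*(4)*conj(1) + 2*(0)*conj(-1) + 4*(0)*conj(1) + 4*(0)*conj(-1)]
      = (1/16)[(4) + (4) + (0) + (8) + (0) + (0) + (0)] = 16/16 = 1
  <chi_6*chi_6, chi_4> = (1/16)[1*(4)*conj(1) + 1*(4)*conj(1) + 2*(0)*conj(-1) + 2*(4)*conj(1) + 2*(0)*conj(-1) + 4*(0)*conj(-1) + 4*(0)*conj(1)]
      = (1/16)[(4) + (4) + (0) + (8) + (0) + (0) + (0)] = 16/16 = 1
  <chi_6*chi_6, chi_5> = (1/16)[1*(4)*conj(2) + 1*(4)*conj(-2) + 2*(0)*conj(sqrt(2)) + 2*(4)*conj(0) + 2*(0)*conj(-sqrt(2)) + 4*(0)*conj(0) + 4*(0)*conj(0)]
      = (1/16)[(8) + (-8) + (0) + (0) + (0) + (0) + (0)] = 0/16 = 0
  <chi_6*chi_6, chi_6> = (1/16)[1*(4)*conj(2) + 1*(4)*conj(2) + 2*(0)*conj(0) + 2*(4)*conj(-2) + 2*(0)*conj(0) + 4*(0)*conj(0) + 4*(0)*conj(0)]
      = (1/16)[(8) + (8) + (0) + (-16) + (0) + (0) + (0)] = 0/16 = 0
  <chi_6*chi_6, chi_7> = (1/16)[1*(4)*conj(2) + 1*(4)*conj(-2) + 2*(0)*conj(-sqrt(2)) + 2*(4)*conj(0) + 2*(0)*conj(sqrt(2)) + 4*(0)*conj(0) + 4*(0)*conj(0)]
      = (1/16)[(8) + (-8) + (0) + (0) + (0) + (0) + (0)] = 0/16 = 0
Hence the multiplicities are chi_1: 1, chi_2: 1, chi_3: 1, chi_4: 1. Dimension check: dim(chi_6)*dim(chi_6) = 2*2 = 4 and sum (mult * dim) = 1*1 + 1*1 + 1*1 + 1*1 = 4.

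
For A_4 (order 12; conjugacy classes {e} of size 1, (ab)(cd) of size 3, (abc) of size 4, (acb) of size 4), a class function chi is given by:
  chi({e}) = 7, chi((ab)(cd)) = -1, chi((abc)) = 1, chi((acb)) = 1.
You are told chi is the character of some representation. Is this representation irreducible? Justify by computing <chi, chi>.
Not irreducible (reducible): <chi, chi> = 5 > 1.

Explanation: <chi, chi> = (1/|G|) sum_C |C| * |chi(C)|^2 = (1/12)[1*|7|^2 + 3*|-1|^2 + 4*|1|^2 + 4*|1|^2]
  = (1/12)[(49) + (3) + (4) + (4)] = 60/12 = 5.
(Exp terms are combined using exp(i*s)*conj(exp(i*t)) = exp(i*(s-t)), and sums of them are collapsed using the identity that for every m > 1 the m distinct m-th roots of unity sum to 0, e.g. 1 + exp(2*I*pi/3) + exp(-2*I*pi/3) = 0.)
A character is irreducible iff <chi, chi> = 1, so this representation is reducible.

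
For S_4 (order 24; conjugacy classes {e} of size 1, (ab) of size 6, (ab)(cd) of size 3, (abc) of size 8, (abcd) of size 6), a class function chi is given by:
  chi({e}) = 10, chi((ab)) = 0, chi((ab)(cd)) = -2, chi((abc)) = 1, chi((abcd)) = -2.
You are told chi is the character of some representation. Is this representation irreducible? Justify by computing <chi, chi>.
Not irreducible (reducible): <chi, chi> = 6 > 1.

Why: <chi, chi> = (1/|G|) sum_C |C| * |chi(C)|^2 = (1/24)[1*|10|^2 + 6*|0|^2 + 3*|-2|^2 + 8*|1|^2 + 6*|-2|^2]
  = (1/24)[(100) + (0) + (12) + (8) + (24)] = 144/24 = 6.
A character is irreducible iff <chi, chi> = 1, so this representation is reducible.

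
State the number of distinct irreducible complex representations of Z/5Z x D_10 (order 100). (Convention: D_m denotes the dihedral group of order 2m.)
40

Argument: The number of irreducible complex representations of a finite group equals its number of conjugacy classes. For a direct product, #classes(G x H) = #classes(G) * #classes(H). Z/5Z has 5 classes (abelian), D_10 has 8 classes, so 5 * 8 = 40, so Z/5Z x D_10 (order 100) has exactly 40 irreducible complex representations.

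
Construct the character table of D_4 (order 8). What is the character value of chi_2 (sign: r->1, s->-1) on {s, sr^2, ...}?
Conjugacy classes: {e} of size 1, {r^2} of size 1, {r^1, r^3} of size 2, {s, sr^2, ...} of size 2, {sr, sr^3, ...} of size 2.
Character table:
  irrep \ class              {e} (size 1)  {r^2} (size 1)  {r^1, r^3} (size 2)  {s, sr^2, ...} (size 2)  {sr, sr^3, ...} (size 2)
  chi_1 (triv)               1             1               1                    1                        1                       
  chi_2 (sign: r->1, s->-1)  1             1               1                    -1                       -1                      
  chi_3 (r->-1, s->1)        1             1               -1                   1                        -1                      
  chi_4 (r->-1, s->-1)       1             1               -1                   -1                       1                       
  chi_5 (2d, j=1)            2             -2              0                    0                        0                       

Spot check: chi_2 (sign: r->1, s->-1) on {s, sr^2, ...} = -1.

Details: D_4 has order 2*4 = 8 with 5 conjugacy classes, hence 5 irreducibles. Sum of squared dims 1 + 1 + 1 + 1 + 4 = 8 = |G|. Linear characters come from the abelianisation; the 2-dimensional irreps have character r^k -> 2*cos(2*pi*j*k/4), reflections -> 0.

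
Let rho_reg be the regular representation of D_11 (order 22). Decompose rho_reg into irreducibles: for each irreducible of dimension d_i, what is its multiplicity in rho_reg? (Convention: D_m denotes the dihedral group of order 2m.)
Each irreducible V_i of dimension d_i appears with multiplicity d_i, i.e. rho_reg = (direct sum over all irreducibles V_i) d_i V_i. The irreducible dimensions for D_11 are 1, 1, 2, 2, 2, 2, 2: 2 irreducibles of dimension 1, each with multiplicity 1; 5 irreducibles of dimension 2, each with multiplicity 2. Total dimension 2*1*1 + 5*2*2 = 22 = |G|.

Derivation: General theorem: in the regular representation of a finite group G, each irreducible appears with multiplicity equal to its dimension. Check: dim(rho_reg) = sum d_i^2 = 1 + 1 + 4 + 4 + 4 + 4 + 4 = 22 = |G|.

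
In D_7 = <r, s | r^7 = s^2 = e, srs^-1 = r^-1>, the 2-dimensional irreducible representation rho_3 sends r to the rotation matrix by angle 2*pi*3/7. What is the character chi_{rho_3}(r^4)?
chi_{rho_3}(r^4) = 2*cos(2*pi*3*4/7) = -2*cos(3*pi/7)

Details: rho_3(r^4) is rotation by angle 2*pi*3*4/7, whose trace is 2*cos(2*pi*3*4/7) = -2*cos(3*pi/7).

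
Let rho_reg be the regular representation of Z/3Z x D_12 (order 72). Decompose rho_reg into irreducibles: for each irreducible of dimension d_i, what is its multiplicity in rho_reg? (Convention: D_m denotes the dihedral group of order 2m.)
Each irreducible V_i of dimension d_i appears with multiplicity d_i, i.e. rho_reg = (direct sum over all irreducibles V_i) d_i V_i. The irreducible dimensions for Z/3Z x D_12 are 1, 1, 1, 1, 1, 1, 1, 1, 1, 1, 1, 1, 2, 2, 2, 2, 2, 2, 2, 2, 2, 2, 2, 2, 2, 2, 2: 12 irreducibles of dimension 1, each with multiplicity 1; 15 irreducibles of dimension 2, each with multiplicity 2. Total dimension 12*1*1 + 15*2*2 = 72 = |G|.

Working: General theorem: in the regular representation of a finite group G, each irreducible appears with multiplicity equal to its dimension. Check: dim(rho_reg) = sum d_i^2 = 1 + 1 + 1 + 1 + 1 + 1 + 1 + 1 + 1 + 1 + 1 + 1 + 4 + 4 + 4 + 4 + 4 + 4 + 4 + 4 + 4 + 4 + 4 + 4 + 4 + 4 + 4 = 72 = |G|.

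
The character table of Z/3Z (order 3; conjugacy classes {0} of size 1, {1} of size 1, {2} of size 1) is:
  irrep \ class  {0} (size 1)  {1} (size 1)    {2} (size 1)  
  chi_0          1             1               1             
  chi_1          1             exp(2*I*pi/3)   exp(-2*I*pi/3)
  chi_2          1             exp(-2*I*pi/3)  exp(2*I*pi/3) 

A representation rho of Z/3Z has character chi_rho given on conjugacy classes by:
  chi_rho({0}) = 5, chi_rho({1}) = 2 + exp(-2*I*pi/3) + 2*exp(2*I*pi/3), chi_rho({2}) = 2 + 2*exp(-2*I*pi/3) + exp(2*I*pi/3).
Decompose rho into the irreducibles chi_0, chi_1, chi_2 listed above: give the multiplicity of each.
Multiplicities: chi_0: 2, chi_1: 2, chi_2: 1.

Explanation: Use <chi_rho, chi> = (1/|G|) sum_C |C| * chi_rho(C) * conj(chi(C)) with |G| = 3 for each irreducible chi in the table:
  <chi_rho, chi_0> = (1/3)[1*(5)*conj(1) + 1*(2 + exp(-2*I*pi/3) + 2*exp(2*I*pi/3))*conj(1) + 1*(2 + 2*exp(-2*I*pi/3) + exp(2*I*pi/3))*conj(1)]
      = (1/3)[(5) + (2 + exp(-2*I*pi/3) + 2*exp(2*I*pi/3)) + (2 + 2*exp(-2*I*pi/3) + exp(2*I*pi/3))] = 6/3 = 2
  <chi_rho, chi_1> = (1/3)[1*(5)*conj(1) + 1*(2 + exp(-2*I*pi/3) + 2*exp(2*I*pi/3))*conj(exp(2*I*pi/3)) + 1*(2 + 2*exp(-2*I*pi/3) + exp(2*I*pi/3))*conj(exp(-2*I*pi/3))]
      = (1/3)[(5) + (2 + 2*exp(-2*I*pi/3) + exp(2*I*pi/3)) + (2 + exp(-2*I*pi/3) + 2*exp(2*I*pi/3))] = 6/3 = 2
  <chi_rho, chi_2> = (1/3)[1*(5)*conj(1) + 1*(2 + exp(-2*I*pi/3) + 2*exp(2*I*pi/3))*conj(exp(-2*I*pi/3)) + 1*(2 + 2*exp(-2*I*pi/3) + exp(2*I*pi/3))*conj(exp(2*I*pi/3))]
      = (1/3)[(5) + (-1) + (-1)] = 3/3 = 1
(Exp terms are combined using exp(i*s)*conj(exp(i*t)) = exp(i*(s-t)), and sums of them are collapsed using the identity that for every m > 1 the m distinct m-th roots of unity sum to 0, e.g. 1 + exp(2*I*pi/3) + exp(-2*I*pi/3) = 0.)
Dimension check: dim(rho) = sum (mult * dim) = 2*1 + 2*1 + 1*1 = 5 = chi_rho(e) = 5.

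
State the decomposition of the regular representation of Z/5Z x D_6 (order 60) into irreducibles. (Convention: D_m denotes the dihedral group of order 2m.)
Each irreducible V_i of dimension d_i appears with multiplicity d_i, i.e. rho_reg = (direct sum over all irreducibles V_i) d_i V_i. The irreducible dimensions for Z/5Z x D_6 are 1, 1, 1, 1, 1, 1, 1, 1, 1, 1, 1, 1, 1, 1, 1, 1, 1, 1, 1, 1, 2, 2, 2, 2, 2, 2, 2, 2, 2, 2: 20 irreducibles of dimension 1, each with multiplicity 1; 10 irreducibles of dimension 2, each with multiplicity 2. Total dimension 20*1*1 + 10*2*2 = 60 = |G|.

Justification: General theorem: in the regular representation of a finite group G, each irreducible appears with multiplicity equal to its dimension. Check: dim(rho_reg) = sum d_i^2 = 1 + 1 + 1 + 1 + 1 + 1 + 1 + 1 + 1 + 1 + 1 + 1 + 1 + 1 + 1 + 1 + 1 + 1 + 1 + 1 + 4 + 4 + 4 + 4 + 4 + 4 + 4 + 4 + 4 + 4 = 60 = |G|.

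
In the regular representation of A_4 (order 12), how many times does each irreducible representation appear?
Each irreducible V_i of dimension d_i appears with multiplicity d_i, i.e. rho_reg = (direct sum over all irreducibles V_i) d_i V_i. The irreducible dimensions for A_4 are 1, 1, 1, 3: 3 irreducibles of dimension 1, each with multiplicity 1; 1 irreducible of dimension 3, with multiplicity 3. Total dimension 3*1*1 + 1*3*3 = 12 = |G|.

Reasoning: General theorem: in the regular representation of a finite group G, each irreducible appears with multiplicity equal to its dimension. Check: dim(rho_reg) = sum d_i^2 = 1 + 1 + 1 + 9 = 12 = |G|.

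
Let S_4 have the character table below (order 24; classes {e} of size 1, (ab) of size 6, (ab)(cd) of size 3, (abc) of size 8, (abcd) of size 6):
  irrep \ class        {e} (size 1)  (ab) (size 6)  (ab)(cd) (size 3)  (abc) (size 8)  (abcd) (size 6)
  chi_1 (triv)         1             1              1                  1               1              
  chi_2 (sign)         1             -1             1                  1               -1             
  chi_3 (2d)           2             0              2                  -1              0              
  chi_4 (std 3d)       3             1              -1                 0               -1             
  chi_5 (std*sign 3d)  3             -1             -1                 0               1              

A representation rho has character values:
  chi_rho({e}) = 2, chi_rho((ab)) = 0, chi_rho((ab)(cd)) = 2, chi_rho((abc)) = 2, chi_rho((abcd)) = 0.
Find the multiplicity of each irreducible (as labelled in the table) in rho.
Multiplicities: chi_1: 1, chi_2: 1, chi_3: 0, chi_4: 0, chi_5: 0.

Solution. Use <chi_rho, chi> = (1/|G|) sum_C |C| * chi_rho(C) * conj(chi(C)) with |G| = 24 for each irreducible chi in the table:
  <chi_rho, chi_1> = (1/24)[1*(2)*conj(1) + 6*(0)*conj(1) + 3*(2)*conj(1) + 8*(2)*conj(1) + 6*(0)*conj(1)]
      = (1/24)[(2) + (0) + (6) + (16) + (0)] = 24/24 = 1
  <chi_rho, chi_2> = (1/24)[1*(2)*conj(1) + 6*(0)*conj(-1) + 3*(2)*conj(1) + 8*(2)*conj(1) + 6*(0)*conj(-1)]
      = (1/24)[(2) + (0) + (6) + (16) + (0)] = 24/24 = 1
  <chi_rho, chi_3> = (1/24)[1*(2)*conj(2) + 6*(0)*conj(0) + 3*(2)*conj(2) + 8*(2)*conj(-1) + 6*(0)*conj(0)]
      = (1/24)[(4) + (0) + (12) + (-16) + (0)] = 0/24 = 0
  <chi_rho, chi_4> = (1/24)[1*(2)*conj(3) + 6*(0)*conj(1) + 3*(2)*conj(-1) + 8*(2)*conj(0) + 6*(0)*conj(-1)]
      = (1/24)[(6) + (0) + (-6) + (0) + (0)] = 0/24 = 0
  <chi_rho, chi_5> = (1/24)[1*(2)*conj(3) + 6*(0)*conj(-1) + 3*(2)*conj(-1) + 8*(2)*conj(0) + 6*(0)*conj(1)]
      = (1/24)[(6) + (0) + (-6) + (0) + (0)] = 0/24 = 0
Dimension check: dim(rho) = sum (mult * dim) = 1*1 + 1*1 + 0*2 + 0*3 + 0*3 = 2 = chi_rho(e) = 2.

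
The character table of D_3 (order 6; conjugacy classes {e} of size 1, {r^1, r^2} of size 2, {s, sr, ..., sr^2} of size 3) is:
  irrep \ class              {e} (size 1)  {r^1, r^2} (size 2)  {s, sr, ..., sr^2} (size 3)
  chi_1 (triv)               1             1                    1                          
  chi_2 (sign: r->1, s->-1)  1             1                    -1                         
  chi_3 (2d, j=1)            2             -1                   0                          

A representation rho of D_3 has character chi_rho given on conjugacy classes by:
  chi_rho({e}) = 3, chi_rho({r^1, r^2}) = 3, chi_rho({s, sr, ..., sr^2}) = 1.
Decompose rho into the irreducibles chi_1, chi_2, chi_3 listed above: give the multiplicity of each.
Multiplicities: chi_1: 2, chi_2: 1, chi_3: 0.

Explanation: Use <chi_rho, chi> = (1/|G|) sum_C |C| * chi_rho(C) * conj(chi(C)) with |G| = 6 for each irreducible chi in the table:
  <chi_rho, chi_1> = (1/6)[1*(3)*conj(1) + 2*(3)*conj(1) + 3*(1)*conj(1)]
      = (1/6)[(3) + (6) + (3)] = 12/6 = 2
  <chi_rho, chi_2> = (1/6)[1*(3)*conj(1) + 2*(3)*conj(1) + 3*(1)*conj(-1)]
      = (1/6)[(3) + (6) + (-3)] = 6/6 = 1
  <chi_rho, chi_3> = (1/6)[1*(3)*conj(2) + 2*(3)*conj(-1) + 3*(1)*conj(0)]
      = (1/6)[(6) + (-6) + (0)] = 0/6 = 0
Dimension check: dim(rho) = sum (mult * dim) = 2*1 + 1*1 + 0*2 = 3 = chi_rho(e) = 3.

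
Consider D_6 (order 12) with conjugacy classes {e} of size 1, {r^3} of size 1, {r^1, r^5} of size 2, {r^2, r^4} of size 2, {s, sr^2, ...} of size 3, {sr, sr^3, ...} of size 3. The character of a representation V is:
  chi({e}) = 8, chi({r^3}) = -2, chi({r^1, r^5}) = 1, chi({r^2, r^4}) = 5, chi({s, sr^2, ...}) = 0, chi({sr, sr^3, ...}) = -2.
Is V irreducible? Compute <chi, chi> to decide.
Not irreducible (reducible): <chi, chi> = 11 > 1.

Justification: <chi, chi> = (1/|G|) sum_C |C| * |chi(C)|^2 = (1/12)[1*|8|^2 + 1*|-2|^2 + 2*|1|^2 + 2*|5|^2 + 3*|0|^2 + 3*|-2|^2]
  = (1/12)[(64) + (4) + (2) + (50) + (0) + (12)] = 132/12 = 11.
A character is irreducible iff <chi, chi> = 1, so this representation is reducible.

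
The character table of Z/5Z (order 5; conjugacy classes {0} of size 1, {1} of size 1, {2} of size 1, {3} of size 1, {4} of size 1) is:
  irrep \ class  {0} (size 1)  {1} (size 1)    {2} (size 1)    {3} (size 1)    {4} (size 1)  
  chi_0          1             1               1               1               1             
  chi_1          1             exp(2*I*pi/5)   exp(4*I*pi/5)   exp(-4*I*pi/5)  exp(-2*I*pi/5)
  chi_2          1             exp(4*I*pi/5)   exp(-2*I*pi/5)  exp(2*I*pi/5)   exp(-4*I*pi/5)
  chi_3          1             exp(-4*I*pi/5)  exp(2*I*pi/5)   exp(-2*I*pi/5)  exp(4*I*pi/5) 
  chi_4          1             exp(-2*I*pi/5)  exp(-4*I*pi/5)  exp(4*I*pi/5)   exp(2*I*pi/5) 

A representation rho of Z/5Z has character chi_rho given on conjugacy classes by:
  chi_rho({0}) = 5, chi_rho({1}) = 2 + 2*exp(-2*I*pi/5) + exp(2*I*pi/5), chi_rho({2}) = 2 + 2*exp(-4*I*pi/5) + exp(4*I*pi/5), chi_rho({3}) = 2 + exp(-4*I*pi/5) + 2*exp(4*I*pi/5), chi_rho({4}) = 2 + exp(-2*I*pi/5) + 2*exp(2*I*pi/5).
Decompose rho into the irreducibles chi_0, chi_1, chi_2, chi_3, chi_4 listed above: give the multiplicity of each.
Multiplicities: chi_0: 2, chi_1: 1, chi_2: 0, chi_3: 0, chi_4: 2.

Solution. Use <chi_rho, chi> = (1/|G|) sum_C |C| * chi_rho(C) * conj(chi(C)) with |G| = 5 for each irreducible chi in the table:
  <chi_rho, chi_0> = (1/5)[1*(5)*conj(1) + 1*(2 + 2*exp(-2*I*pi/5) + exp(2*I*pi/5))*conj(1) + 1*(2 + 2*exp(-4*I*pi/5) + exp(4*I*pi/5))*conj(1) + 1*(2 + exp(-4*I*pi/5) + 2*exp(4*I*pi/5))*conj(1) + 1*(2 + exp(-2*I*pi/5) + 2*exp(2*I*pi/5))*conj(1)]
      = (1/5)[(5) + (2 + 2*exp(-2*I*pi/5) + exp(2*I*pi/5)) + (2 + 2*exp(-4*I*pi/5) + exp(4*I*pi/5)) + (2 + exp(-4*I*pi/5) + 2*exp(4*I*pi/5)) + (2 + exp(-2*I*pi/5) + 2*exp(2*I*pi/5))] = 10/5 = 2
  <chi_rho, chi_1> = (1/5)[1*(5)*conj(1) + 1*(2 + 2*exp(-2*I*pi/5) + exp(2*I*pi/5))*conj(exp(2*I*pi/5)) + 1*(2 + 2*exp(-4*I*pi/5) + exp(4*I*pi/5))*conj(exp(4*I*pi/5)) + 1*(2 + exp(-4*I*pi/5) + 2*exp(4*I*pi/5))*conj(exp(-4*I*pi/5)) + 1*(2 + exp(-2*I*pi/5) + 2*exp(2*I*pi/5))*conj(exp(-2*I*pi/5))]
      = (1/5)[(5) + (1 + 2*exp(-2*I*pi/5) + 2*exp(-4*I*pi/5)) + (1 + 2*exp(-4*I*pi/5) + 2*exp(2*I*pi/5)) + (1 + 2*exp(-2*I*pi/5) + 2*exp(4*I*pi/5)) + (1 + 2*exp(4*I*pi/5) + 2*exp(2*I*pi/5))] = 5/5 = 1
  <chi_rho, chi_2> = (1/5)[1*(5)*conj(1) + 1*(2 + 2*exp(-2*I*pi/5) + exp(2*I*pi/5))*conj(exp(4*I*pi/5)) + 1*(2 + 2*exp(-4*I*pi/5) + exp(4*I*pi/5))*conj(exp(-2*I*pi/5)) + 1*(2 + exp(-4*I*pi/5) + 2*exp(4*I*pi/5))*conj(exp(2*I*pi/5)) + 1*(2 + exp(-2*I*pi/5) + 2*exp(2*I*pi/5))*conj(exp(-4*I*pi/5))]
      = (1/5)[(5) + (2*exp(-4*I*pi/5) + exp(-2*I*pi/5) + 2*exp(4*I*pi/5)) + (2*exp(-2*I*pi/5) + exp(-4*I*pi/5) + 2*exp(2*I*pi/5)) + (2*exp(-2*I*pi/5) + exp(4*I*pi/5) + 2*exp(2*I*pi/5)) + (2*exp(-4*I*pi/5) + exp(2*I*pi/5) + 2*exp(4*I*pi/5))] = 0/5 = 0
  <chi_rho, chi_3> = (1/5)[1*(5)*conj(1) + 1*(2 + 2*exp(-2*I*pi/5) + exp(2*I*pi/5))*conj(exp(-4*I*pi/5)) + 1*(2 + 2*exp(-4*I*pi/5) + exp(4*I*pi/5))*conj(exp(2*I*pi/5)) + 1*(2 + exp(-4*I*pi/5) + 2*exp(4*I*pi/5))*conj(exp(-2*I*pi/5)) + 1*(2 + exp(-2*I*pi/5) + 2*exp(2*I*pi/5))*conj(exp(4*I*pi/5))]
      = (1/5)[(5) + (exp(-4*I*pi/5) + 2*exp(4*I*pi/5) + 2*exp(2*I*pi/5)) + (2*exp(-2*I*pi/5) + exp(2*I*pi/5) + 2*exp(4*I*pi/5)) + (2*exp(-4*I*pi/5) + exp(-2*I*pi/5) + 2*exp(2*I*pi/5)) + (2*exp(-2*I*pi/5) + 2*exp(-4*I*pi/5) + exp(4*I*pi/5))] = 0/5 = 0
  <chi_rho, chi_4> = (1/5)[1*(5)*conj(1) + 1*(2 + 2*exp(-2*I*pi/5) + exp(2*I*pi/5))*conj(exp(-2*I*pi/5)) + 1*(2 + 2*exp(-4*I*pi/5) + exp(4*I*pi/5))*conj(exp(-4*I*pi/5)) + 1*(2 + exp(-4*I*pi/5) + 2*exp(4*I*pi/5))*conj(exp(4*I*pi/5)) + 1*(2 + exp(-2*I*pi/5) + 2*exp(2*I*pi/5))*conj(exp(2*I*pi/5))]
      = (1/5)[(5) + (2 + exp(4*I*pi/5) + 2*exp(2*I*pi/5)) + (2 + exp(-2*I*pi/5) + 2*exp(4*I*pi/5)) + (2 + 2*exp(-4*I*pi/5) + exp(2*I*pi/5)) + (2 + 2*exp(-2*I*pi/5) + exp(-4*I*pi/5))] = 10/5 = 2
(Exp terms are combined using exp(i*s)*conj(exp(i*t)) = exp(i*(s-t)), and sums of them are collapsed using the identity that for every m > 1 the m distinct m-th roots of unity sum to 0, e.g. 1 + exp(2*I*pi/3) + exp(-2*I*pi/3) = 0.)
Dimension check: dim(rho) = sum (mult * dim) = 2*1 + 1*1 + 0*1 + 0*1 + 2*1 = 5 = chi_rho(e) = 5.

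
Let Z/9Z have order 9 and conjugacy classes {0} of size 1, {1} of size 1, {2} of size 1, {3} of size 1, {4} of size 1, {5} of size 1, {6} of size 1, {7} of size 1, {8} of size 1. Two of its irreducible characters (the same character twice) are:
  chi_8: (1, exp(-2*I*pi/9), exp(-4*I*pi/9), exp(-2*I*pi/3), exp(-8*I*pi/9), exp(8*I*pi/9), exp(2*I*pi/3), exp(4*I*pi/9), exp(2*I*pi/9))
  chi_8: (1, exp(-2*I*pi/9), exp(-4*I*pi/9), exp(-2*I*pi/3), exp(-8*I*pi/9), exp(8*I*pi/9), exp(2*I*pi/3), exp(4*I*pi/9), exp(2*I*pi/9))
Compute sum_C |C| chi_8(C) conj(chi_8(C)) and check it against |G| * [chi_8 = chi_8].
Sum = 9 = |G| = 9; so <chi_8, chi_8> = 1 (norm-1 confirms irreducibility).

Argument: Compute term by term over conjugacy classes (|C| * chi_8(C) * conj(chi_8(C))):
  1*(1)*conj(1) + 1*(exp(-2*I*pi/9))*conj(exp(-2*I*pi/9)) + 1*(exp(-4*I*pi/9))*conj(exp(-4*I*pi/9)) + 1*(exp(-2*I*pi/3))*conj(exp(-2*I*pi/3)) + 1*(exp(-8*I*pi/9))*conj(exp(-8*I*pi/9)) + 1*(exp(8*I*pi/9))*conj(exp(8*I*pi/9)) + 1*(exp(2*I*pi/3))*conj(exp(2*I*pi/3)) + 1*(exp(4*I*pi/9))*conj(exp(4*I*pi/9)) + 1*(exp(2*I*pi/9))*conj(exp(2*I*pi/9))
  = (1) + (1) + (1) + (1) + (1) + (1) + (1) + (1) + (1)
  = 9.
(Exp terms are combined using exp(i*s)*conj(exp(i*t)) = exp(i*(s-t)), and sums of them are collapsed using the identity that for every m > 1 the m distinct m-th roots of unity sum to 0, e.g. 1 + exp(2*I*pi/3) + exp(-2*I*pi/3) = 0.)
Dividing by |G| = 9 gives 9/9 = 1, matching the row-orthogonality relation <chi_8, chi_8> = [chi_8 = chi_8].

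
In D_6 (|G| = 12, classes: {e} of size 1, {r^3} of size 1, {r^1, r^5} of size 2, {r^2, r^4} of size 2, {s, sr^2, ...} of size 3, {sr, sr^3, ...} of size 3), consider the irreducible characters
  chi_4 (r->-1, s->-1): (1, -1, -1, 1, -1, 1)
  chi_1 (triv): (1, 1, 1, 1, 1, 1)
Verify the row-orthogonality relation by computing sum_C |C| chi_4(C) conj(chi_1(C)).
Sum = 0; so <chi_4, chi_1> = 0 (distinct irreducibles are orthogonal).

Explanation: Compute term by term over conjugacy classes (|C| * chi_4(C) * conj(chi_1(C))):
  1*(1)*conj(1) + 1*(-1)*conj(1) + 2*(-1)*conj(1) + 2*(1)*conj(1) + 3*(-1)*conj(1) + 3*(1)*conj(1)
  = (1) + (-1) + (-2) + (2) + (-3) + (3)
  = 0.
Dividing by |G| = 12 gives 0/12 = 0, matching the row-orthogonality relation <chi_4, chi_1> = [chi_4 = chi_1].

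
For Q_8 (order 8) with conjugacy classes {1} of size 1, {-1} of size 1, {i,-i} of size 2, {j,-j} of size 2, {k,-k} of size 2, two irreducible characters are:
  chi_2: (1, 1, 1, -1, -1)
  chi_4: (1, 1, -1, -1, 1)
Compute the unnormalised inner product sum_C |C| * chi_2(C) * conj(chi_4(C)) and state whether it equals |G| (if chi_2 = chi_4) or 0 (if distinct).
Sum = 0; so <chi_2, chi_4> = 0 (distinct irreducibles are orthogonal).

Reasoning: Compute term by term over conjugacy classes (|C| * chi_2(C) * conj(chi_4(C))):
  1*(1)*conj(1) + 1*(1)*conj(1) + 2*(1)*conj(-1) + 2*(-1)*conj(-1) + 2*(-1)*conj(1)
  = (1) + (1) + (-2) + (2) + (-2)
  = 0.
Dividing by |G| = 8 gives 0/8 = 0, matching the row-orthogonality relation <chi_2, chi_4> = [chi_2 = chi_4].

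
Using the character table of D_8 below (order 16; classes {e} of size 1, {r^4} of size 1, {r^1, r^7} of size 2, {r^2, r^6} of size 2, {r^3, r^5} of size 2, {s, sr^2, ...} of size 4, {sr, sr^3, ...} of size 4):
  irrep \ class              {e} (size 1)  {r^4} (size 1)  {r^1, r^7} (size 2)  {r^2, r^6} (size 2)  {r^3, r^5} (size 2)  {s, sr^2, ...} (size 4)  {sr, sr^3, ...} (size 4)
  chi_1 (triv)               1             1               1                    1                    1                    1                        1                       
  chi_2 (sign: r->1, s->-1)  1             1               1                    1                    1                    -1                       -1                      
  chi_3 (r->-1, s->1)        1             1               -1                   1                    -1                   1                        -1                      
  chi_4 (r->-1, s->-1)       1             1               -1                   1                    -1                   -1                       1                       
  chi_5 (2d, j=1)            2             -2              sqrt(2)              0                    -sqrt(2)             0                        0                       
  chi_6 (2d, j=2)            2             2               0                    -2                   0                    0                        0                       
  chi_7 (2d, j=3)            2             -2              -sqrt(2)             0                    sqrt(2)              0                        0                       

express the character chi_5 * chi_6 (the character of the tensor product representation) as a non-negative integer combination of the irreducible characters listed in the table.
chi_5 tensor chi_6 = chi_5 + chi_7 (all other irreducibles have multiplicity 0).

Solution. The character of a tensor product is the pointwise product (chi_5 * chi_6)(C) = chi_5(C) * chi_6(C):
  {e}: (2)*(2), {r^4}: (-2)*(2), {r^1, r^7}: (sqrt(2))*(0), {r^2, r^6}: (0)*(-2), {r^3, r^5}: (-sqrt(2))*(0), {s, sr^2, ...}: (0)*(0), {sr, sr^3, ...}: (0)*(0)
so (chi_5 * chi_6) takes values
  {e} -> 4, {r^4} -> -4, {r^1, r^7} -> 0, {r^2, r^6} -> 0, {r^3, r^5} -> 0, {s, sr^2, ...} -> 0, {sr, sr^3, ...} -> 0.
Now take the inner product of this character with each irreducible chi from the table, <chi_5*chi_6, chi> = (1/16) sum_C |C| (chi_5*chi_6)(C) conj(chi(C)):
  <chi_5*chi_6, chi_1> = (1/16)[1*(4)*conj(1) + 1*(-4)*conj(1) + 2*(0)*conj(1) + 2*(0)*conj(1) + 2*(0)*conj(1) + 4*(0)*conj(1) + 4*(0)*conj(1)]
      = (1/16)[(4) + (-4) + (0) + (0) + (0) + (0) + (0)] = 0/16 = 0
  <chi_5*chi_6, chi_2> = (1/16)[1*(4)*conj(1) + 1*(-4)*conj(1) + 2*(0)*conj(1) + 2*(0)*conj(1) + 2*(0)*conj(1) + 4*(0)*conj(-1) + 4*(0)*conj(-1)]
      = (1/16)[(4) + (-4) + (0) + (0) + (0) + (0) + (0)] = 0/16 = 0
  <chi_5*chi_6, chi_3> = (1/16)[1*(4)*conj(1) + 1*(-4)*conj(1) + 2*(0)*conj(-1) + 2*(0)*conj(1) + 2*(0)*conj(-1) + 4*(0)*conj(1) + 4*(0)*conj(-1)]
      = (1/16)[(4) + (-4) + (0) + (0) + (0) + (0) + (0)] = 0/16 = 0
  <chi_5*chi_6, chi_4> = (1/16)[1*(4)*conj(1) + 1*(-4)*conj(1) + 2*(0)*conj(-1) + 2*(0)*conj(1) + 2*(0)*conj(-1) + 4*(0)*conj(-1) + 4*(0)*conj(1)]
      = (1/16)[(4) + (-4) + (0) + (0) + (0) + (0) + (0)] = 0/16 = 0
  <chi_5*chi_6, chi_5> = (1/16)[1*(4)*conj(2) + 1*(-4)*conj(-2) + 2*(0)*conj(sqrt(2)) + 2*(0)*conj(0) + 2*(0)*conj(-sqrt(2)) + 4*(0)*conj(0) + 4*(0)*conj(0)]
      = (1/16)[(8) + (8) + (0) + (0) + (0) + (0) + (0)] = 16/16 = 1
  <chi_5*chi_6, chi_6> = (1/16)[1*(4)*conj(2) + 1*(-4)*conj(2) + 2*(0)*conj(0) + 2*(0)*conj(-2) + 2*(0)*conj(0) + 4*(0)*conj(0) + 4*(0)*conj(0)]
      = (1/16)[(8) + (-8) + (0) + (0) + (0) + (0) + (0)] = 0/16 = 0
  <chi_5*chi_6, chi_7> = (1/16)[1*(4)*conj(2) + 1*(-4)*conj(-2) + 2*(0)*conj(-sqrt(2)) + 2*(0)*conj(0) + 2*(0)*conj(sqrt(2)) + 4*(0)*conj(0) + 4*(0)*conj(0)]
      = (1/16)[(8) + (8) + (0) + (0) + (0) + (0) + (0)] = 16/16 = 1
Hence the multiplicities are chi_5: 1, chi_7: 1. Dimension check: dim(chi_5)*dim(chi_6) = 2*2 = 4 and sum (mult * dim) = 1*2 + 1*2 = 4.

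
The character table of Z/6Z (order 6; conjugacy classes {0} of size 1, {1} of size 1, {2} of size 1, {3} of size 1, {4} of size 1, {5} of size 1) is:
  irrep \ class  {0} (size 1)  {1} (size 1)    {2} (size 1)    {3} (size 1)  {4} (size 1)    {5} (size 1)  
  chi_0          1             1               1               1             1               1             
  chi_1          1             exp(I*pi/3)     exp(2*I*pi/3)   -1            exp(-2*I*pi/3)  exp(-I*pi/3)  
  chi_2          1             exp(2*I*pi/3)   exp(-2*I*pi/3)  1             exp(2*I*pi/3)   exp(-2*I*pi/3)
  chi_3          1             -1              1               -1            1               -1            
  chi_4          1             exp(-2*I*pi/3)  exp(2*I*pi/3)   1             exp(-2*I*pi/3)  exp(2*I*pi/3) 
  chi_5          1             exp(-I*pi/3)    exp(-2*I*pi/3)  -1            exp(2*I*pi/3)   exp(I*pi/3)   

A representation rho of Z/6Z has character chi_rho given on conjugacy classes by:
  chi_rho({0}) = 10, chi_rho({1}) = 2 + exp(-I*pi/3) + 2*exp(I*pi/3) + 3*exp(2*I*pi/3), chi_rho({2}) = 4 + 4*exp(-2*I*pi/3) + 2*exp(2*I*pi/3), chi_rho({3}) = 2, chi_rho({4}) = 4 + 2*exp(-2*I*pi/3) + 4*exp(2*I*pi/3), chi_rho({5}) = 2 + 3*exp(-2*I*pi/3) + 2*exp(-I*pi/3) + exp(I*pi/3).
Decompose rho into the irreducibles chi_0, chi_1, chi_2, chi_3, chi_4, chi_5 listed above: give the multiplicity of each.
Multiplicities: chi_0: 3, chi_1: 2, chi_2: 3, chi_3: 1, chi_4: 0, chi_5: 1.

Details: Use <chi_rho, chi> = (1/|G|) sum_C |C| * chi_rho(C) * conj(chi(C)) with |G| = 6 for each irreducible chi in the table:
  <chi_rho, chi_0> = (1/6)[1*(10)*conj(1) + 1*(2 + exp(-I*pi/3) + 2*exp(I*pi/3) + 3*exp(2*I*pi/3))*conj(1) + 1*(4 + 4*exp(-2*I*pi/3) + 2*exp(2*I*pi/3))*conj(1) + 1*(2)*conj(1) + 1*(4 + 2*exp(-2*I*pi/3) + 4*exp(2*I*pi/3))*conj(1) + 1*(2 + 3*exp(-2*I*pi/3) + 2*exp(-I*pi/3) + exp(I*pi/3))*conj(1)]
      = (1/6)[(10) + (2 + exp(-I*pi/3) + 2*exp(I*pi/3) + 3*exp(2*I*pi/3)) + (4 + 4*exp(-2*I*pi/3) + 2*exp(2*I*pi/3)) + (2) + (4 + 2*exp(-2*I*pi/3) + 4*exp(2*I*pi/3)) + (2 + 3*exp(-2*I*pi/3) + 2*exp(-I*pi/3) + exp(I*pi/3))] = 18/6 = 3
  <chi_rho, chi_1> = (1/6)[1*(10)*conj(1) + 1*(2 + exp(-I*pi/3) + 2*exp(I*pi/3) + 3*exp(2*I*pi/3))*conj(exp(I*pi/3)) + 1*(4 + 4*exp(-2*I*pi/3) + 2*exp(2*I*pi/3))*conj(exp(2*I*pi/3)) + 1*(2)*conj(-1) + 1*(4 + 2*exp(-2*I*pi/3) + 4*exp(2*I*pi/3))*conj(exp(-2*I*pi/3)) + 1*(2 + 3*exp(-2*I*pi/3) + 2*exp(-I*pi/3) + exp(I*pi/3))*conj(exp(-I*pi/3))]
      = (1/6)[(10) + (4) + (-2) + (-2) + (-2) + (4)] = 12/6 = 2
  <chi_rho, chi_2> = (1/6)[1*(10)*conj(1) + 1*(2 + exp(-I*pi/3) + 2*exp(I*pi/3) + 3*exp(2*I*pi/3))*conj(exp(2*I*pi/3)) + 1*(4 + 4*exp(-2*I*pi/3) + 2*exp(2*I*pi/3))*conj(exp(-2*I*pi/3)) + 1*(2)*conj(1) + 1*(4 + 2*exp(-2*I*pi/3) + 4*exp(2*I*pi/3))*conj(exp(2*I*pi/3)) + 1*(2 + 3*exp(-2*I*pi/3) + 2*exp(-I*pi/3) + exp(I*pi/3))*conj(exp(-2*I*pi/3))]
      = (1/6)[(10) + (2 + 2*exp(-2*I*pi/3) + 2*exp(-I*pi/3)) + (4 + 2*exp(-2*I*pi/3) + 4*exp(2*I*pi/3)) + (2) + (4 + 4*exp(-2*I*pi/3) + 2*exp(2*I*pi/3)) + (2 + 2*exp(2*I*pi/3) + 2*exp(I*pi/3))] = 18/6 = 3
  <chi_rho, chi_3> = (1/6)[1*(10)*conj(1) + 1*(2 + exp(-I*pi/3) + 2*exp(I*pi/3) + 3*exp(2*I*pi/3))*conj(-1) + 1*(4 + 4*exp(-2*I*pi/3) + 2*exp(2*I*pi/3))*conj(1) + 1*(2)*conj(-1) + 1*(4 + 2*exp(-2*I*pi/3) + 4*exp(2*I*pi/3))*conj(1) + 1*(2 + 3*exp(-2*I*pi/3) + 2*exp(-I*pi/3) + exp(I*pi/3))*conj(-1)]
      = (1/6)[(10) + (-2 - 3*exp(2*I*pi/3) - 2*exp(I*pi/3) - exp(-I*pi/3)) + (4 + 4*exp(-2*I*pi/3) + 2*exp(2*I*pi/3)) + (-2) + (4 + 2*exp(-2*I*pi/3) + 4*exp(2*I*pi/3)) + (-2 - exp(I*pi/3) - 2*exp(-I*pi/3) - 3*exp(-2*I*pi/3))] = 6/6 = 1
  <chi_rho, chi_4> = (1/6)[1*(10)*conj(1) + 1*(2 + exp(-I*pi/3) + 2*exp(I*pi/3) + 3*exp(2*I*pi/3))*conj(exp(-2*I*pi/3)) + 1*(4 + 4*exp(-2*I*pi/3) + 2*exp(2*I*pi/3))*conj(exp(2*I*pi/3)) + 1*(2)*conj(1) + 1*(4 + 2*exp(-2*I*pi/3) + 4*exp(2*I*pi/3))*conj(exp(-2*I*pi/3)) + 1*(2 + 3*exp(-2*I*pi/3) + 2*exp(-I*pi/3) + exp(I*pi/3))*conj(exp(2*I*pi/3))]
      = (1/6)[(10) + (-4) + (-2) + (2) + (-2) + (-4)] = 0/6 = 0
  <chi_rho, chi_5> = (1/6)[1*(10)*conj(1) + 1*(2 + exp(-I*pi/3) + 2*exp(I*pi/3) + 3*exp(2*I*pi/3))*conj(exp(-I*pi/3)) + 1*(4 + 4*exp(-2*I*pi/3) + 2*exp(2*I*pi/3))*conj(exp(-2*I*pi/3)) + 1*(2)*conj(-1) + 1*(4 + 2*exp(-2*I*pi/3) + 4*exp(2*I*pi/3))*conj(exp(2*I*pi/3)) + 1*(2 + 3*exp(-2*I*pi/3) + 2*exp(-I*pi/3) + exp(I*pi/3))*conj(exp(I*pi/3))]
      = (1/6)[(10) + (-2 + 2*exp(2*I*pi/3) + 2*exp(I*pi/3)) + (4 + 2*exp(-2*I*pi/3) + 4*exp(2*I*pi/3)) + (-2) + (4 + 4*exp(-2*I*pi/3) + 2*exp(2*I*pi/3)) + (-2 + 2*exp(-2*I*pi/3) + 2*exp(-I*pi/3))] = 6/6 = 1
(Exp terms are combined using exp(i*s)*conj(exp(i*t)) = exp(i*(s-t)), and sums of them are collapsed using the identity that for every m > 1 the m distinct m-th roots of unity sum to 0, e.g. 1 + exp(2*I*pi/3) + exp(-2*I*pi/3) = 0.)
Dimension check: dim(rho) = sum (mult * dim) = 3*1 + 2*1 + 3*1 + 1*1 + 0*1 + 1*1 = 10 = chi_rho(e) = 10.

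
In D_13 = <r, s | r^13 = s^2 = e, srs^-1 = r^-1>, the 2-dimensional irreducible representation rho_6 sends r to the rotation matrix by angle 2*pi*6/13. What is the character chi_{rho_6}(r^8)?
chi_{rho_6}(r^8) = 2*cos(2*pi*6*8/13) = -2*cos(5*pi/13)

Argument: rho_6(r^8) is rotation by angle 2*pi*6*8/13, whose trace is 2*cos(2*pi*6*8/13) = -2*cos(5*pi/13).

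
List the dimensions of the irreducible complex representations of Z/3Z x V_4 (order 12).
Dimensions: 1, 1, 1, 1, 1, 1, 1, 1, 1, 1, 1, 1

Derivation: There are 12 irreducibles (= number of conjugacy classes). Their dimensions d_i satisfy sum d_i^2 = |G| = 12: 1 + 1 + 1 + 1 + 1 + 1 + 1 + 1 + 1 + 1 + 1 + 1 = 12. (For the product with Z/3Z: each of the 3 1-dim characters of Z/3Z tensors with each irrep of V_4, giving 3 copies of each V_4-dimension.)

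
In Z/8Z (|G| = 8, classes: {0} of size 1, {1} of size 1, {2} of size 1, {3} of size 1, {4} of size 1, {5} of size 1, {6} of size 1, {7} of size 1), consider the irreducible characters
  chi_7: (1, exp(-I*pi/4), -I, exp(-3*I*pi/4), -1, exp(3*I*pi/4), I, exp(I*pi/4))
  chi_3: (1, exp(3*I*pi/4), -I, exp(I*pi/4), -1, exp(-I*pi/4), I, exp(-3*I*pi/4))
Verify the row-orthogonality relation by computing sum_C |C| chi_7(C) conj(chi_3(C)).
Sum = 0; so <chi_7, chi_3> = 0 (distinct irreducibles are orthogonal).

Justification: Compute term by term over conjugacy classes (|C| * chi_7(C) * conj(chi_3(C))):
  1*(1)*conj(1) + 1*(exp(-I*pi/4))*conj(exp(3*I*pi/4)) + 1*(-I)*conj(-I) + 1*(exp(-3*I*pi/4))*conj(exp(I*pi/4)) + 1*(-1)*conj(-1) + 1*(exp(3*I*pi/4))*conj(exp(-I*pi/4)) + 1*(I)*conj(I) + 1*(exp(I*pi/4))*conj(exp(-3*I*pi/4))
  = (1) + (-1) + (1) + (-1) + (1) + (-1) + (1) + (-1)
  = 0.
(Exp terms are combined using exp(i*s)*conj(exp(i*t)) = exp(i*(s-t)), and sums of them are collapsed using the identity that for every m > 1 the m distinct m-th roots of unity sum to 0, e.g. 1 + exp(2*I*pi/3) + exp(-2*I*pi/3) = 0.)
Dividing by |G| = 8 gives 0/8 = 0, matching the row-orthogonality relation <chi_7, chi_3> = [chi_7 = chi_3].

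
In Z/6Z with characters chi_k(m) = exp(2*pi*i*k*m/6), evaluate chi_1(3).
chi_1(3) = zeta_6^3 = -1

Derivation: chi_1(3) = zeta_6^(1*3) = zeta_6^3. Since zeta_6^6 = 1, this equals zeta_6^3 = exp(2*pi*i*3/6) = -1.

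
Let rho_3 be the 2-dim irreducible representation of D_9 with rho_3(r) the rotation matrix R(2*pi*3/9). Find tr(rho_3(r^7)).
chi_{rho_3}(r^7) = 2*cos(2*pi*3*7/9) = -1

Argument: rho_3(r^7) is rotation by angle 2*pi*3*7/9, whose trace is 2*cos(2*pi*3*7/9) = -1.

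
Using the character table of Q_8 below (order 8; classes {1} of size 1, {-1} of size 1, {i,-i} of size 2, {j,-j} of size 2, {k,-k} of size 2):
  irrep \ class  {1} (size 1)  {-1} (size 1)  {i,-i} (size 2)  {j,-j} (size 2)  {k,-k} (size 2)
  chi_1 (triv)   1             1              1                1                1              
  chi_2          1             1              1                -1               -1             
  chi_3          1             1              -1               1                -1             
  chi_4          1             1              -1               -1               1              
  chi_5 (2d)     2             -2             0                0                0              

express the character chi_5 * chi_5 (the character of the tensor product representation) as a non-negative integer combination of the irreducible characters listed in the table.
chi_5 tensor chi_5 = chi_1 + chi_2 + chi_3 + chi_4 (all other irreducibles have multiplicity 0).

Proof sketch: The character of a tensor product is the pointwise product (chi_5 * chi_5)(C) = chi_5(C) * chi_5(C):
  {1}: (2)*(2), {-1}: (-2)*(-2), {i,-i}: (0)*(0), {j,-j}: (0)*(0), {k,-k}: (0)*(0)
so (chi_5 * chi_5) takes values
  {1} -> 4, {-1} -> 4, {i,-i} -> 0, {j,-j} -> 0, {k,-k} -> 0.
Now take the inner product of this character with each irreducible chi from the table, <chi_5*chi_5, chi> = (1/8) sum_C |C| (chi_5*chi_5)(C) conj(chi(C)):
  <chi_5*chi_5, chi_1> = (1/8)[1*(4)*conj(1) + 1*(4)*conj(1) + 2*(0)*conj(1) + 2*(0)*conj(1) + 2*(0)*conj(1)]
      = (1/8)[(4) + (4) + (0) + (0) + (0)] = 8/8 = 1
  <chi_5*chi_5, chi_2> = (1/8)[1*(4)*conj(1) + 1*(4)*conj(1) + 2*(0)*conj(1) + 2*(0)*conj(-1) + 2*(0)*conj(-1)]
      = (1/8)[(4) + (4) + (0) + (0) + (0)] = 8/8 = 1
  <chi_5*chi_5, chi_3> = (1/8)[1*(4)*conj(1) + 1*(4)*conj(1) + 2*(0)*conj(-1) + 2*(0)*conj(1) + 2*(0)*conj(-1)]
      = (1/8)[(4) + (4) + (0) + (0) + (0)] = 8/8 = 1
  <chi_5*chi_5, chi_4> = (1/8)[1*(4)*conj(1) + 1*(4)*conj(1) + 2*(0)*conj(-1) + 2*(0)*conj(-1) + 2*(0)*conj(1)]
      = (1/8)[(4) + (4) + (0) + (0) + (0)] = 8/8 = 1
  <chi_5*chi_5, chi_5> = (1/8)[1*(4)*conj(2) + 1*(4)*conj(-2) + 2*(0)*conj(0) + 2*(0)*conj(0) + 2*(0)*conj(0)]
      = (1/8)[(8) + (-8) + (0) + (0) + (0)] = 0/8 = 0
Hence the multiplicities are chi_1: 1, chi_2: 1, chi_3: 1, chi_4: 1. Dimension check: dim(chi_5)*dim(chi_5) = 2*2 = 4 and sum (mult * dim) = 1*1 + 1*1 + 1*1 + 1*1 = 4.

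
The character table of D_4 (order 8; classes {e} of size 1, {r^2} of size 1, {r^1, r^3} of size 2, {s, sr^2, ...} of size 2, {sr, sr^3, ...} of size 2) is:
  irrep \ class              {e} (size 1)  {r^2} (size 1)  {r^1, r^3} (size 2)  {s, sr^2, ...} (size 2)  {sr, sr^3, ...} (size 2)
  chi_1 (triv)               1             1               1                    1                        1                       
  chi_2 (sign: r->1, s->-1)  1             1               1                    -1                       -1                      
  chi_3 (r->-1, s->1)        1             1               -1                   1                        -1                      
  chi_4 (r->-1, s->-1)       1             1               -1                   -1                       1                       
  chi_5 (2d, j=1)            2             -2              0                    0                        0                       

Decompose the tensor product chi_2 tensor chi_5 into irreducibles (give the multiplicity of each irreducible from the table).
chi_2 tensor chi_5 = chi_5 (all other irreducibles have multiplicity 0).

Details: The character of a tensor product is the pointwise product (chi_2 * chi_5)(C) = chi_2(C) * chi_5(C):
  {e}: (1)*(2), {r^2}: (1)*(-2), {r^1, r^3}: (1)*(0), {s, sr^2, ...}: (-1)*(0), {sr, sr^3, ...}: (-1)*(0)
so (chi_2 * chi_5) takes values
  {e} -> 2, {r^2} -> -2, {r^1, r^3} -> 0, {s, sr^2, ...} -> 0, {sr, sr^3, ...} -> 0.
Now take the inner product of this character with each irreducible chi from the table, <chi_2*chi_5, chi> = (1/8) sum_C |C| (chi_2*chi_5)(C) conj(chi(C)):
  <chi_2*chi_5, chi_1> = (1/8)[1*(2)*conj(1) + 1*(-2)*conj(1) + 2*(0)*conj(1) + 2*(0)*conj(1) + 2*(0)*conj(1)]
      = (1/8)[(2) + (-2) + (0) + (0) + (0)] = 0/8 = 0
  <chi_2*chi_5, chi_2> = (1/8)[1*(2)*conj(1) + 1*(-2)*conj(1) + 2*(0)*conj(1) + 2*(0)*conj(-1) + 2*(0)*conj(-1)]
      = (1/8)[(2) + (-2) + (0) + (0) + (0)] = 0/8 = 0
  <chi_2*chi_5, chi_3> = (1/8)[1*(2)*conj(1) + 1*(-2)*conj(1) + 2*(0)*conj(-1) + 2*(0)*conj(1) + 2*(0)*conj(-1)]
      = (1/8)[(2) + (-2) + (0) + (0) + (0)] = 0/8 = 0
  <chi_2*chi_5, chi_4> = (1/8)[1*(2)*conj(1) + 1*(-2)*conj(1) + 2*(0)*conj(-1) + 2*(0)*conj(-1) + 2*(0)*conj(1)]
      = (1/8)[(2) + (-2) + (0) + (0) + (0)] = 0/8 = 0
  <chi_2*chi_5, chi_5> = (1/8)[1*(2)*conj(2) + 1*(-2)*conj(-2) + 2*(0)*conj(0) + 2*(0)*conj(0) + 2*(0)*conj(0)]
      = (1/8)[(4) + (4) + (0) + (0) + (0)] = 8/8 = 1
Hence the multiplicities are chi_5: 1. Dimension check: dim(chi_2)*dim(chi_5) = 1*2 = 2 and sum (mult * dim) = 1*2 = 2.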